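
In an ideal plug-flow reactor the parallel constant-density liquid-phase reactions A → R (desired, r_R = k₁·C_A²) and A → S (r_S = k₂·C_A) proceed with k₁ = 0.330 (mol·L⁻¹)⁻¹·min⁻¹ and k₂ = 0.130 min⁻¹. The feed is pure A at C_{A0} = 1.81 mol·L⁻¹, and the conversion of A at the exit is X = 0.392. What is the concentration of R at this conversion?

0.556 mol·L⁻¹

C_A = C_{A0}(1−X) = 1.100 mol·L⁻¹.
Along a PFR/batch, dC_S/dC_A = −r_S/(r_R+r_S) = −k₂/(k₂+k₁·C_A).
Integrating from C_{A0} to C_A: C_S = (0.130/0.330)·ln[(0.130+0.330·1.81)/(0.130+0.330·1.10)] = 0.3939·ln(0.7273/0.4932) = 0.1530 mol·L⁻¹.
Then C_R = (C_{A0}−C_A) − C_S = 0.7095 − 0.1530 = 0.5565 mol·L⁻¹.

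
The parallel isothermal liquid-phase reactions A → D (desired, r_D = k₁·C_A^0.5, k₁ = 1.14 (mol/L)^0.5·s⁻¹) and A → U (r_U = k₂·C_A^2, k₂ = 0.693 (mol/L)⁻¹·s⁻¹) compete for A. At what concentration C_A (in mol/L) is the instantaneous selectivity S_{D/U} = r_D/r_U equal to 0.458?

2.35 mol/L

S_{D/U} = (k₁/k₂)·C_A^-1.5 ⇒ C_A = (S·k₂/k₁)^(1/(-1.5)).
= (0.458×0.693/1.14)^(-0.6667) = (0.2784)^(-0.6667) = 2.35 mol/L.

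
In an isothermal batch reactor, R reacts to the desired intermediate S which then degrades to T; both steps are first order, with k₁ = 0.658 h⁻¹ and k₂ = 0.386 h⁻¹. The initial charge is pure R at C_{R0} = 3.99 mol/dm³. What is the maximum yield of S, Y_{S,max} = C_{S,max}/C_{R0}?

0.469

Evaluating C_S at t_opt = ln(k₂/k₁)/(k₂−k₁) gives C_{S,max}/C_{R0} = (k₁/k₂)^[k₂/(k₂−k₁)].
= (0.658/0.386)^(0.386/(0.386−0.658)) = (1.705)^(-1.419) = 0.4691.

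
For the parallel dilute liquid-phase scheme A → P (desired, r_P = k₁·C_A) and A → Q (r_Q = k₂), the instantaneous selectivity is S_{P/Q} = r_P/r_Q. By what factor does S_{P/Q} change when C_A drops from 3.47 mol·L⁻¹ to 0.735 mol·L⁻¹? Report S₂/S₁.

S_{P/Q} = (k₁/k₂)·C_A, so S₂/S₁ = (C_{A,2}/C_{A,1}).
= 0.735/3.47 = 0.212.

0.212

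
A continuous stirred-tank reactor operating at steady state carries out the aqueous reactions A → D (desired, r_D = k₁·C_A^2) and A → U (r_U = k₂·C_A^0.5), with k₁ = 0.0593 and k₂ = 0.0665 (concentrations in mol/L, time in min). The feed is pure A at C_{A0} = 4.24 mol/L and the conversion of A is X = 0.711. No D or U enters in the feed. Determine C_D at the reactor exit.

1.65 mol/L

Exit C_A = C_{A0}(1−X) = 4.24×0.289 = 1.225 mol/L.
A CSTR operates uniformly at the exit composition, giving r_D = 0.08904 and r_U = 0.07361 (each k·C_A^n at C_A = 1.225).
Fraction of consumed A going to D: r_D/(r_D+r_U) = 0.5474.
C_D = 0.5474·C_{A0}·X = 0.5474×4.24×0.711 = 1.65 mol/L.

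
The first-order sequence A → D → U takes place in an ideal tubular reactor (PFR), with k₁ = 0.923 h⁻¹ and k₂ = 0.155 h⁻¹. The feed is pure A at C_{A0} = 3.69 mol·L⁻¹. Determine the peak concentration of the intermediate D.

2.57 mol·L⁻¹

At the optimum, C_{D,max}/C_{A0} = (k₁/k₂)^[k₂/(k₂−k₁)].
= (0.923/0.155)^(0.155/(0.155−0.923)) = (5.955)^(-0.2018) = 0.6976.
C_{D,max} = 0.6976×3.69 = 2.57 mol·L⁻¹.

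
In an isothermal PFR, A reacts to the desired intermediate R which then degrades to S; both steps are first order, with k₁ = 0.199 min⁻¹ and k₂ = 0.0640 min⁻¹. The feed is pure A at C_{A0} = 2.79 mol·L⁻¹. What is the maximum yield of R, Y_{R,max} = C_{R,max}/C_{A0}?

0.584

Evaluating C_R at τ_opt = ln(k₂/k₁)/(k₂−k₁) gives C_{R,max}/C_{A0} = (k₁/k₂)^[k₂/(k₂−k₁)].
= (0.199/0.0640)^(0.0640/(0.0640−0.199)) = (3.109)^(-0.4741) = 0.5840.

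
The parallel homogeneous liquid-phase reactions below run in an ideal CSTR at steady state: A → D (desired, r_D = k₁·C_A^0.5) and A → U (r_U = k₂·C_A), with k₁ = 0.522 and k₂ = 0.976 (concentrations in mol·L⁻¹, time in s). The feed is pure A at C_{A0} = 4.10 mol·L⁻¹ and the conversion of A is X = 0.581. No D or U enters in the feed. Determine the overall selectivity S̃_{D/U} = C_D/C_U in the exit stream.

Exit C_A = C_{A0}(1−X) = 4.10×0.419 = 1.718 mol·L⁻¹.
A CSTR operates uniformly at the exit composition, giving r_D = 0.6842 and r_U = 1.677 (each k·C_A^n at C_A = 1.718).
Overall selectivity = C_D/C_U = r_Dτ/(r_Uτ) = r_D/r_U = 0.408.

0.408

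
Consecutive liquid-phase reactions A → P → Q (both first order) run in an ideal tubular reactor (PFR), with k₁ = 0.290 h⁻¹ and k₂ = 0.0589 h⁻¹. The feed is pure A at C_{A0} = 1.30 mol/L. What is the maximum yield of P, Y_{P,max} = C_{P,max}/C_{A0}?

0.666

For a first-order series the maximum intermediate yield is C_{P,max}/C_{A0} = (k₁/k₂)^[k₂/(k₂−k₁)].
= (0.290/0.0589)^(0.0589/(0.0589−0.290)) = (4.924)^(-0.2549) = 0.6661.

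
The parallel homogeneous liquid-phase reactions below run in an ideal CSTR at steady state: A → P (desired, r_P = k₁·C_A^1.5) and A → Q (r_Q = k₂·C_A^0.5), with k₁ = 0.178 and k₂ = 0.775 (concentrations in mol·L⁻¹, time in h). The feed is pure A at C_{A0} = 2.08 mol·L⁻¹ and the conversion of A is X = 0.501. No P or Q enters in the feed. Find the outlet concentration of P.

Exit C_A = C_{A0}(1−X) = 2.08×0.499 = 1.038 mol·L⁻¹.
Rates in a CSTR are evaluated at the outlet concentration: r_P = 0.178×1.038^1.5 = 0.1882, r_Q = 0.775×1.038^0.5 = 0.7896.
Fraction of consumed A going to P: r_P/(r_P+r_Q) = 0.1925.
C_P = 0.1925·C_{A0}·X = 0.1925×2.08×0.501 = 0.201 mol·L⁻¹.

0.201 mol·L⁻¹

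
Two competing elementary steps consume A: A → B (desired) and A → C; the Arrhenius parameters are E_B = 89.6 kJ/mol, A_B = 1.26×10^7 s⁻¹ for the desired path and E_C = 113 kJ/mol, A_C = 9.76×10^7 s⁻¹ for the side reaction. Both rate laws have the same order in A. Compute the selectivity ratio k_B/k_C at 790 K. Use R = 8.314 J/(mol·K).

With equal orders, S_{B/C} = k_B/k_C = (A_B/A_C)·exp[(E_C−E_B)/(RT)].
(E_C−E_B)/(RT) = (113−89.6)×10³/(8.314×790) = 23400/6568 = 3.563.
k_B/k_C = (1.26×10^7/9.76×10^7)·exp(3.563) = 0.1291 × 35.26 = 4.55.

4.55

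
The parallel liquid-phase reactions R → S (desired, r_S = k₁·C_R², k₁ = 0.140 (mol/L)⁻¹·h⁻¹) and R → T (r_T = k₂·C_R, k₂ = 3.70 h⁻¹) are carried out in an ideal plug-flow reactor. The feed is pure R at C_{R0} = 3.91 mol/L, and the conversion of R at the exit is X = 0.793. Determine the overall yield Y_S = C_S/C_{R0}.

C_R = C_{R0}(1−X) = 0.8094 mol/L.
Along a PFR/batch, dC_T/dC_R = −r_T/(r_S+r_T) = −k₂/(k₂+k₁·C_R).
Integrating from C_{R0} to C_R: C_T = (3.70/0.140)·ln[(3.70+0.140·3.91)/(3.70+0.140·0.809)] = 26.43·ln(4.247/3.813) = 2.849 mol/L.
Then C_S = (C_{R0}−C_R) − C_T = 3.101 − 2.849 = 0.2514 mol/L.
Y_S = C_S/C_{R0} = 0.2514/3.91 = 0.0643.

0.0643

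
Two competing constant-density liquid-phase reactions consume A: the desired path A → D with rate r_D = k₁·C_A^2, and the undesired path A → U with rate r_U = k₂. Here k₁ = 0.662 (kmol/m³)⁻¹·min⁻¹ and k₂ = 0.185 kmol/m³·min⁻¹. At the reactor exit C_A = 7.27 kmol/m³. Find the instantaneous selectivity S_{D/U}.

189

S_{D/U} = r_D/r_U = (k₁·C_A^2)/(k₂) = (k₁/k₂)·C_A^2.
= (0.662×7.270^2) / (0.185) = 34.99/0.1850 = 189.
Since the desired path is higher order in A, keeping C_A high (PFR or concentrated feed) favours D.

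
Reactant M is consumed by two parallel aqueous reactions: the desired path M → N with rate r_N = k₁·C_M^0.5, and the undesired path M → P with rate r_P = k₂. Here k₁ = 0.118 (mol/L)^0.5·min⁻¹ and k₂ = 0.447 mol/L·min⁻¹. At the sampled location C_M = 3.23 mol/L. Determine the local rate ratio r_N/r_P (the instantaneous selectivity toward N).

0.474

S_{N/P} = r_N/r_P = (k₁·C_M^0.5)/(k₂) = (k₁/k₂)·C_M^0.5.
= (0.118×3.230^0.5) / (0.447) = 0.2121/0.4470 = 0.474.
Since the desired path is higher order in M, keeping C_M high (PFR or concentrated feed) favours N.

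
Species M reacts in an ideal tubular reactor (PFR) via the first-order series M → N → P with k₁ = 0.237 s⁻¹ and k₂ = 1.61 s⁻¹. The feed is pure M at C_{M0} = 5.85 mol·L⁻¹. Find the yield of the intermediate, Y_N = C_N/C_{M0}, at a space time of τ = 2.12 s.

0.0988

For first-order series with pure M initially, C_N(τ) = k₁C_{M0}/(k₂−k₁)·(e^(−k₁τ) − e^(−k₂τ)).
e^(−k₁τ) = e^(−0.237×2.12) = e^(−0.5024) = 0.6051; e^(−k₂τ) = e^(−3.413) = 0.03294.
C_N = 0.237×5.85/(1.61−0.237) × (0.6051−0.03294) = 1.010×0.5721 = 0.5777 mol·L⁻¹.
Y_N = C_N/C_{M0} = 0.5777/5.85 = 0.0988.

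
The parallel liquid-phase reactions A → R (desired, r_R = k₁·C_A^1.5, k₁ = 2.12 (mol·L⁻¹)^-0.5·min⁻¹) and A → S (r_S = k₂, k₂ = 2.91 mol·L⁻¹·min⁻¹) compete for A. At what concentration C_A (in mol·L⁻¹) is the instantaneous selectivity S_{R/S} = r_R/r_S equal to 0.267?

S_{R/S} = (k₁/k₂)·C_A^1.5 ⇒ C_A = (S·k₂/k₁)^(1/1.5).
= (0.267×2.91/2.12)^(0.6667) = (0.3665)^(0.6667) = 0.512 mol·L⁻¹.

0.512 mol·L⁻¹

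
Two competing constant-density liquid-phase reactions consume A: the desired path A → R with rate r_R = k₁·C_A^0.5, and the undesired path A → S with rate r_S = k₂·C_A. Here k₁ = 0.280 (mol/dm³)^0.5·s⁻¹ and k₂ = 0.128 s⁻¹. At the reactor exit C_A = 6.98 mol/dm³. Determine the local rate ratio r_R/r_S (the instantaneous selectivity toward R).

0.828

S_{R/S} = r_R/r_S = (k₁·C_A^0.5)/(k₂·C_A) = (k₁/k₂)·C_A^-0.5.
= (0.280×6.980^0.5) / (0.128×6.980) = 0.7398/0.8934 = 0.828.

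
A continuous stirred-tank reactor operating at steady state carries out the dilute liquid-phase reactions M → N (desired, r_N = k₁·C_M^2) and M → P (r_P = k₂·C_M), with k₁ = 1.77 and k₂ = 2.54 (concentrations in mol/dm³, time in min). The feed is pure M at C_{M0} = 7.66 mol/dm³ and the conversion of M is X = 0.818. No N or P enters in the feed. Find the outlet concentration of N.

Exit C_M = C_{M0}(1−X) = 7.66×0.182 = 1.394 mol/dm³.
Rates in a CSTR are evaluated at the outlet concentration: r_N = 1.77×1.394^2 = 3.440, r_P = 2.54×1.394 = 3.541.
Fraction of consumed M going to N: r_N/(r_N+r_P) = 0.4928.
C_N = 0.4928·C_{M0}·X = 0.4928×7.66×0.818 = 3.09 mol/dm³.

3.09 mol/dm³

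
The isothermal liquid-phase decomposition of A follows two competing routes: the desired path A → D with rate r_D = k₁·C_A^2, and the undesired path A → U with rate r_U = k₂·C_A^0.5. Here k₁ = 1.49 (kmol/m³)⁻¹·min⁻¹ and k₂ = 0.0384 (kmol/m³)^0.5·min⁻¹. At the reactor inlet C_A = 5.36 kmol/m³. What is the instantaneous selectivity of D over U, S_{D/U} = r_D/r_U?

482

S_{D/U} = r_D/r_U = (k₁·C_A^2)/(k₂·C_A^0.5) = (k₁/k₂)·C_A^1.5.
= (1.49×5.360^2) / (0.0384×5.360^0.5) = 42.81/0.08890 = 482.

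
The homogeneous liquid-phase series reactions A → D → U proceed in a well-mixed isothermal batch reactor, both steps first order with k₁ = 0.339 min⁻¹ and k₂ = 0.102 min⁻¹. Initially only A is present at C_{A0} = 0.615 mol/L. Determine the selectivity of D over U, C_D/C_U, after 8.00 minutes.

1.36

For first-order series with pure A initially, C_D(t) = k₁C_{A0}/(k₂−k₁)·(e^(−k₁t) − e^(−k₂t)).
e^(−k₁t) = e^(−0.339×8.00) = e^(−2.712) = 0.06640; e^(−k₂t) = e^(−0.8160) = 0.4422.
C_D = 0.339×0.615/(0.102−0.339) × (0.06640−0.4422) = (-0.8797)×(-0.3758) = 0.3306 mol/L.
C_A = C_{A0}e^(−k₁t) = 0.04084 mol/L, so C_U = C_{A0}−C_A−C_D = 0.2436 mol/L; C_D/C_U = 1.36.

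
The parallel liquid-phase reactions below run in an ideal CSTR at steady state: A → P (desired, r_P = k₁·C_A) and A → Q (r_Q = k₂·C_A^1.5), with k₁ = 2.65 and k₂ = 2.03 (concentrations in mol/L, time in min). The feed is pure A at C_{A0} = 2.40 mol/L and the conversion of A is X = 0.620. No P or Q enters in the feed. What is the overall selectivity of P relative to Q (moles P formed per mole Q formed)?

1.37

Exit C_A = C_{A0}(1−X) = 2.40×0.380 = 0.9120 mol/L.
A CSTR operates uniformly at the exit composition, giving r_P = 2.417 and r_Q = 1.768 (each k·C_A^n at C_A = 0.9120).
Overall selectivity = C_P/C_Q = r_Pτ/(r_Qτ) = r_P/r_Q = 1.37.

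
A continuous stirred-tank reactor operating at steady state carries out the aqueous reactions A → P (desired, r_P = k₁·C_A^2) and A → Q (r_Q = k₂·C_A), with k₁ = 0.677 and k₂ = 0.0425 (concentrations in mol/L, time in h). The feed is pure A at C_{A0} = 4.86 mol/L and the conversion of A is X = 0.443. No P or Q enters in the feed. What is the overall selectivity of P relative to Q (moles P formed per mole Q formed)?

Exit C_A = C_{A0}(1−X) = 4.86×0.557 = 2.707 mol/L.
A CSTR operates uniformly at the exit composition, giving r_P = 4.961 and r_Q = 0.1150 (each k·C_A^n at C_A = 2.707).
Overall selectivity = C_P/C_Q = r_Pτ/(r_Qτ) = r_P/r_Q = 43.1.

43.1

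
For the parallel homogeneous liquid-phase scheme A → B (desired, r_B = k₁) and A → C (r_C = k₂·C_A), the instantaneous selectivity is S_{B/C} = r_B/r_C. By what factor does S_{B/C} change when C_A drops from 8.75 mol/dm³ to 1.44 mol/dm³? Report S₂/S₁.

S_{B/C} = (k₁/k₂)·C_A⁻¹, so S₂/S₁ = (C_{A,2}/C_{A,1})⁻¹.
= 8.75/1.44 = 6.08.

6.08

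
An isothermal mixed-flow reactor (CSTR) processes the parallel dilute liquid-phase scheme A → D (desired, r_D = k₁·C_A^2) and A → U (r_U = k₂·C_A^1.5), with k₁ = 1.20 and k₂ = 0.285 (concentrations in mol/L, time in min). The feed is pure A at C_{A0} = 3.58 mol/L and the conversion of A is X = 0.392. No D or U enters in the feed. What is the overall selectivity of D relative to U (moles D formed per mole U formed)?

6.21

Exit C_A = C_{A0}(1−X) = 3.58×0.608 = 2.177 mol/L.
Rates in a CSTR are evaluated at the outlet concentration: r_D = 1.20×2.177^2 = 5.685, r_U = 0.285×2.177^1.5 = 0.9152.
Overall selectivity = C_D/C_U = r_Dτ/(r_Uτ) = r_D/r_U = 6.21.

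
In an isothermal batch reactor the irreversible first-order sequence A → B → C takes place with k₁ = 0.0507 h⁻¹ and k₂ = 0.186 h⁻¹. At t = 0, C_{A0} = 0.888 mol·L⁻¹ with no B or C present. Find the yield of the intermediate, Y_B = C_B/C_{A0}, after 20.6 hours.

Solving the coupled first-order balances gives C_B(t) = [k₁/(k₂−k₁)]·C_{A0}·(e^(−k₁t) − e^(−k₂t)).
e^(−k₁t) = e^(−0.0507×20.6) = e^(−1.044) = 0.3519; e^(−k₂t) = e^(−3.832) = 0.02167.
C_B = 0.0507×0.888/(0.186−0.0507) × (0.3519−0.02167) = 0.3328×0.3302 = 0.1099 mol·L⁻¹.
Y_B = C_B/C_{A0} = 0.1099/0.888 = 0.124.

0.124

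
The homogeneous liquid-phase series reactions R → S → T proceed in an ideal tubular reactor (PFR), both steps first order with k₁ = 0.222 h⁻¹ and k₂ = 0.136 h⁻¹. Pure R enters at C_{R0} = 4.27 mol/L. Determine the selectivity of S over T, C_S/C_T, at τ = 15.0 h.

For first-order series with pure R initially, C_S(τ) = k₁C_{R0}/(k₂−k₁)·(e^(−k₁τ) − e^(−k₂τ)).
e^(−k₁τ) = e^(−0.222×15.0) = e^(−3.330) = 0.03579; e^(−k₂τ) = e^(−2.040) = 0.1300.
C_S = 0.222×4.27/(0.136−0.222) × (0.03579−0.1300) = (-11.02)×(-0.09424) = 1.039 mol/L.
C_R = C_{R0}e^(−k₁τ) = 0.1528 mol/L, so C_T = C_{R0}−C_R−C_S = 3.078 mol/L; C_S/C_T = 0.337.

0.337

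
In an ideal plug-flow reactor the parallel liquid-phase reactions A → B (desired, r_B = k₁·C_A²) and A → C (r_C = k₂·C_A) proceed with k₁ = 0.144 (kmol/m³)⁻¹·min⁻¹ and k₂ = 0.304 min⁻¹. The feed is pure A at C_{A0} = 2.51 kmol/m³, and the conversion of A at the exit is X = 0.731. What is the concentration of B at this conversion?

0.767 kmol/m³

C_A = C_{A0}(1−X) = 0.6752 kmol/m³.
Along a PFR/batch, dC_C/dC_A = −r_C/(r_B+r_C) = −k₂/(k₂+k₁·C_A).
Integrating from C_{A0} to C_A: C_C = (0.304/0.144)·ln[(0.304+0.144·2.51)/(0.304+0.144·0.675)] = 2.111·ln(0.6654/0.4012) = 1.068 kmol/m³.
Then C_B = (C_{A0}−C_A) − C_C = 1.835 − 1.068 = 0.7668 kmol/m³.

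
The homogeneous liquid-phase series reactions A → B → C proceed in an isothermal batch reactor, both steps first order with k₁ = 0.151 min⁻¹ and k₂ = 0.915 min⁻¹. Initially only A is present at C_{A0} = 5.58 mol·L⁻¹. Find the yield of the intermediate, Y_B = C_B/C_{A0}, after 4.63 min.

0.0954

Solving the coupled first-order balances gives C_B(t) = [k₁/(k₂−k₁)]·C_{A0}·(e^(−k₁t) − e^(−k₂t)).
e^(−k₁t) = e^(−0.151×4.63) = e^(−0.6991) = 0.4970; e^(−k₂t) = e^(−4.236) = 0.01446.
C_B = 0.151×5.58/(0.915−0.151) × (0.4970−0.01446) = 1.103×0.4826 = 0.5322 mol·L⁻¹.
Y_B = C_B/C_{A0} = 0.5322/5.58 = 0.0954.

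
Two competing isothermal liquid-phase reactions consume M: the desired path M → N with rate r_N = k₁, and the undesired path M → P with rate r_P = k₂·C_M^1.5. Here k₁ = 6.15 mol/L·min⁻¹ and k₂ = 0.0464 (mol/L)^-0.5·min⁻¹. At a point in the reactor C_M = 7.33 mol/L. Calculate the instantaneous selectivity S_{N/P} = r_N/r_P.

S_{N/P} = r_N/r_P = (k₁)/(k₂·C_M^1.5) = (k₁/k₂)·C_M^-1.5.
= (6.15) / (0.0464×7.330^1.5) = 6.150/0.9208 = 6.68.
The undesired path is higher order in M, so low C_M (CSTR or dilute feed) favours N.

6.68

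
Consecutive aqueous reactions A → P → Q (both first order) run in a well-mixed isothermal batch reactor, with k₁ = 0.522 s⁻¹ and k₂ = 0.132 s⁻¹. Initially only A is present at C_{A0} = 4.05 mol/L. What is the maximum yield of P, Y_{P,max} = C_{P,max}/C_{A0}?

0.628

Evaluating C_P at t_opt = ln(k₂/k₁)/(k₂−k₁) gives C_{P,max}/C_{A0} = (k₁/k₂)^[k₂/(k₂−k₁)].
= (0.522/0.132)^(0.132/(0.132−0.522)) = (3.955)^(-0.3385) = 0.6279.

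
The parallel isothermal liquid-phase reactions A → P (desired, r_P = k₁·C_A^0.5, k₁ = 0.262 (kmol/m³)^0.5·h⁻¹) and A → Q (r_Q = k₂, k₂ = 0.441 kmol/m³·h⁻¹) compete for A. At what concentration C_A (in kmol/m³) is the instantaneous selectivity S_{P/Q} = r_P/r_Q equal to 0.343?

S_{P/Q} = (k₁/k₂)·C_A^0.5 ⇒ C_A = (S·k₂/k₁)^(2).
= (0.343×0.441/0.262)^(2) = (0.5773)^(2) = 0.333 kmol/m³.

0.333 kmol/m³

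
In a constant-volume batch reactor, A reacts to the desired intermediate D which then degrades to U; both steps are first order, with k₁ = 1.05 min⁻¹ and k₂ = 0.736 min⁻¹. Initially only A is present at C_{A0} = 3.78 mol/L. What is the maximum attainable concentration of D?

1.64 mol/L

For a first-order series the maximum intermediate yield is C_{D,max}/C_{A0} = (k₁/k₂)^[k₂/(k₂−k₁)].
= (1.05/0.736)^(0.736/(0.736−1.05)) = (1.427)^(-2.344) = 0.4348.
C_{D,max} = 0.4348×3.78 = 1.64 mol/L.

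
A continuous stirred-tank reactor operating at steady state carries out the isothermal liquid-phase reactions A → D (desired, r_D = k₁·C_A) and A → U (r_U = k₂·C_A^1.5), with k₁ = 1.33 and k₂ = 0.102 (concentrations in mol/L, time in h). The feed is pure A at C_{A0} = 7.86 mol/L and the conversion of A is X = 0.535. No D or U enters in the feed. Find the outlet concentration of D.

Exit C_A = C_{A0}(1−X) = 7.86×0.465 = 3.655 mol/L.
A CSTR operates uniformly at the exit composition, giving r_D = 4.861 and r_U = 0.7127 (each k·C_A^n at C_A = 3.655).
Fraction of consumed A going to D: r_D/(r_D+r_U) = 0.8721.
C_D = 0.8721·C_{A0}·X = 0.8721×7.86×0.535 = 3.67 mol/L.

3.67 mol/L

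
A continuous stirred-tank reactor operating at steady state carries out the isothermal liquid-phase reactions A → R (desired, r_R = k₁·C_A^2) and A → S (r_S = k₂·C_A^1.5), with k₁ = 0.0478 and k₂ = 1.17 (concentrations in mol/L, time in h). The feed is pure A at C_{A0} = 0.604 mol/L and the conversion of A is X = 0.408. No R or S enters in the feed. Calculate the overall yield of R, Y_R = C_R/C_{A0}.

Exit C_A = C_{A0}(1−X) = 0.604×0.592 = 0.3576 mol/L.
In a CSTR the entire volume is at exit conditions, so r_R = 0.0478×0.3576^2 = 0.006111 and r_S = 1.17×0.3576^1.5 = 0.2502.
Fraction of consumed A going to R: r_R/(r_R+r_S) = 0.02385.
C_R = 0.02385·C_{A0}·X = 0.02385×0.604×0.408 = 0.00588 mol/L; Y_R = C_R/C_{A0} = 0.00973.

0.00973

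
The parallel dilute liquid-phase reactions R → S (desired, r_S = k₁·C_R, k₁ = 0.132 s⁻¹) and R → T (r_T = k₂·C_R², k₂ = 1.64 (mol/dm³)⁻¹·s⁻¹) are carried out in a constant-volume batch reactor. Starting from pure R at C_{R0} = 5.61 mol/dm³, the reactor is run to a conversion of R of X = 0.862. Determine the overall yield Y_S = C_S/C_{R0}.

C_R = C_{R0}(1−X) = 0.7742 mol/dm³.
Along a PFR/batch, dC_S/dC_R = −r_S/(r_S+r_T) = −k₁/(k₁+k₂·C_R).
Integrating from C_{R0} to C_R: C_S = (0.132/1.64)·ln[(0.132+1.64·5.61)/(0.132+1.64·0.774)] = 0.08049·ln(9.332/1.402) = 0.1526 mol/dm³.
Y_S = C_S/C_{R0} = 0.1526/5.61 = 0.0272.

0.0272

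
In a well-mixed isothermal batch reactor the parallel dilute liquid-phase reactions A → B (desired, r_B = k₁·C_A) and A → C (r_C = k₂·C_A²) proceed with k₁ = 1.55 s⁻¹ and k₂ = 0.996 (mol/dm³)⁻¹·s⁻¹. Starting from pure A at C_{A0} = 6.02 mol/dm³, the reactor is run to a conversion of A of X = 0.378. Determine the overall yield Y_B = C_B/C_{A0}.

C_A = C_{A0}(1−X) = 3.744 mol/dm³.
Along a PFR/batch, dC_B/dC_A = −r_B/(r_B+r_C) = −k₁/(k₁+k₂·C_A).
Integrating from C_{A0} to C_A: C_B = (1.55/0.996)·ln[(1.55+0.996·6.02)/(1.55+0.996·3.74)] = 1.556·ln(7.546/5.279) = 0.5559 mol/dm³.
Y_B = C_B/C_{A0} = 0.5559/6.02 = 0.0923.

0.0923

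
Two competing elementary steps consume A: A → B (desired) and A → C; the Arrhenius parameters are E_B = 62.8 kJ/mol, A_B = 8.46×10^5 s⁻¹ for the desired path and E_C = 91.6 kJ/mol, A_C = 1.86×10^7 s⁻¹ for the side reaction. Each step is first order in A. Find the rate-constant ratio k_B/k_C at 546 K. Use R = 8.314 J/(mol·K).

k_B/k_C = (A_B/A_C)·exp[−(E_B−E_C)/(RT)] = (A_B/A_C)·exp[(E_C−E_B)/(RT)].
(E_C−E_B)/(RT) = (91.6−62.8)×10³/(8.314×546) = 28800/4539 = 6.344.
k_B/k_C = (8.46×10^5/1.86×10^7)·exp(6.344) = 0.04548 × 569.3 = 25.9.

25.9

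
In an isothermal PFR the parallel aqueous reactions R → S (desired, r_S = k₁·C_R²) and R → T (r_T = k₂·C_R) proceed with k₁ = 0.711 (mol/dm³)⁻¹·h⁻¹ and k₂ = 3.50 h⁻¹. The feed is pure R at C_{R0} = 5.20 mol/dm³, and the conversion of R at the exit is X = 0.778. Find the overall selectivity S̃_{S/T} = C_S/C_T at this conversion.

0.611

C_R = C_{R0}(1−X) = 1.154 mol/dm³.
Along a PFR/batch, dC_T/dC_R = −r_T/(r_S+r_T) = −k₂/(k₂+k₁·C_R).
Integrating from C_{R0} to C_R: C_T = (3.50/0.711)·ln[(3.50+0.711·5.20)/(3.50+0.711·1.15)] = 4.923·ln(7.197/4.321) = 2.512 mol/dm³.
Then C_S = (C_{R0}−C_R) − C_T = 4.046 − 2.512 = 1.534 mol/dm³.
S̃_{S/T} = C_S/C_T = 1.534/2.512 = 0.611.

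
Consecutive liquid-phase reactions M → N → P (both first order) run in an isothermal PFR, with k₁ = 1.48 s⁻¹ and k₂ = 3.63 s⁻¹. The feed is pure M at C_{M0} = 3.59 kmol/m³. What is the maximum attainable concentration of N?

0.789 kmol/m³

For a first-order series the maximum intermediate yield is C_{N,max}/C_{M0} = (k₁/k₂)^[k₂/(k₂−k₁)].
= (1.48/3.63)^(3.63/(3.63−1.48)) = (0.4077)^(1.688) = 0.2199.
C_{N,max} = 0.2199×3.59 = 0.789 kmol/m³.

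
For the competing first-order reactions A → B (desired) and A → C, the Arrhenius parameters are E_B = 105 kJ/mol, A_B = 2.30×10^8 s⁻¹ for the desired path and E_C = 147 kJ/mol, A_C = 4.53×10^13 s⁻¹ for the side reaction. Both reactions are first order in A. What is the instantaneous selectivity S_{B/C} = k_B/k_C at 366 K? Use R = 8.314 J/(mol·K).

Since both paths have the same order in A, the concentration cancels and S_{B/C} = k_B/k_C = (A_B/A_C)·exp[(E_C−E_B)/(RT)].
(E_C−E_B)/(RT) = (147−105)×10³/(8.314×366) = 42000/3043 = 13.80.
k_B/k_C = (2.30×10^8/4.53×10^13)·exp(13.80) = 5.077×10^-6 × 9.871×10^5 = 5.01.

5.01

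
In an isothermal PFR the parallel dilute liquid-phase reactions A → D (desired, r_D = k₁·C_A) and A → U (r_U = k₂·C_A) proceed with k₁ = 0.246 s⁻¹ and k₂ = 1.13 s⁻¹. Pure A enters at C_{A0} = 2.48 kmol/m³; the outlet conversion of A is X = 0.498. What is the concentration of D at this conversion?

C_A = C_{A0}(1−X) = 1.245 kmol/m³.
Both paths are first order in A, so the instantaneous fraction to D is constant: dC_D/d(−C_A) = k₁/(k₁+k₂) = 0.1788.
C_D = 0.1788·(C_{A0}−C_A) = 0.1788×1.235 = 0.221 kmol/m³.

0.221 kmol/m³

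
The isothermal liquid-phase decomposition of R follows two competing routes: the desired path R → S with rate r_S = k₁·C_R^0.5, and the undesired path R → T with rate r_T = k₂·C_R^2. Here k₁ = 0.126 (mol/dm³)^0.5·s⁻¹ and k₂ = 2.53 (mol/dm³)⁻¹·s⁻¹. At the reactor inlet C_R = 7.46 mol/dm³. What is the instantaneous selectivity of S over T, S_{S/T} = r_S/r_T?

0.00244

S_{S/T} = r_S/r_T = (k₁·C_R^0.5)/(k₂·C_R^2) = (k₁/k₂)·C_R^-1.5.
= (0.126×7.460^0.5) / (2.53×7.460^2) = 0.3441/140.8 = 0.00244.
The undesired path is higher order in R, so low C_R (CSTR or dilute feed) favours S.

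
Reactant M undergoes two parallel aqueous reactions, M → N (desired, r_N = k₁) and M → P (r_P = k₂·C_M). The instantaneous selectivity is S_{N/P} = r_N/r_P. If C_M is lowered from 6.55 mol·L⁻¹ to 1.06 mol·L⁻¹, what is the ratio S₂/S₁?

S_{N/P} = (k₁/k₂)·C_M⁻¹, so S₂/S₁ = (C_{M,2}/C_{M,1})⁻¹.
= 6.55/1.06 = 6.18.
Selectivity toward N rises as C_M falls — low-concentration operation is favoured.

6.18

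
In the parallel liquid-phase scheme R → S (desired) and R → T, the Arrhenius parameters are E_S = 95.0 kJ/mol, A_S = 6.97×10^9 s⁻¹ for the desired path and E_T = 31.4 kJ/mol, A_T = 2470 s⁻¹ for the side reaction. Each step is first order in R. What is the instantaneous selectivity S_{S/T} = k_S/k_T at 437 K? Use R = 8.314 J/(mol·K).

Since both paths have the same order in R, the concentration cancels and S_{S/T} = k_S/k_T = (A_S/A_T)·exp[(E_T−E_S)/(RT)].
(E_T−E_S)/(RT) = (31.4−95.0)×10³/(8.314×437) = -63600/3633 = -17.51.
k_S/k_T = (6.97×10^9/2470)·exp(-17.51) = 2.822×10^6 × 2.498×10^-8 = 0.0705.
Since E_S > E_T, raising the temperature improves selectivity toward S.

0.0705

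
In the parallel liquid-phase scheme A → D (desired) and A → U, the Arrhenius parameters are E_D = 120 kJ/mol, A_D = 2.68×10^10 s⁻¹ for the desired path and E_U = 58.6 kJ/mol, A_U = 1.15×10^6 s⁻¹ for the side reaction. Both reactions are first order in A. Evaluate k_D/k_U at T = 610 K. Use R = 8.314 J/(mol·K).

With equal orders, S_{D/U} = k_D/k_U = (A_D/A_U)·exp[(E_U−E_D)/(RT)].
(E_U−E_D)/(RT) = (58.6−120)×10³/(8.314×610) = -61400/5072 = -12.11.
k_D/k_U = (2.68×10^10/1.15×10^6)·exp(-12.11) = 23304 × 5.522×10^-6 = 0.129.

0.129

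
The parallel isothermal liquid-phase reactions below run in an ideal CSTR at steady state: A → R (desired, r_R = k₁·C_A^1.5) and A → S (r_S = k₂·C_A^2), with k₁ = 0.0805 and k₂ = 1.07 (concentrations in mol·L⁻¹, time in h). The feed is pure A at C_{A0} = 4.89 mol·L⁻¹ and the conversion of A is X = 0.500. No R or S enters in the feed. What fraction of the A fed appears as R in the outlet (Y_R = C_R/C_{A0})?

Exit C_A = C_{A0}(1−X) = 4.89×0.500 = 2.445 mol·L⁻¹.
Rates in a CSTR are evaluated at the outlet concentration: r_R = 0.0805×2.445^1.5 = 0.3078, r_S = 1.07×2.445^2 = 6.396.
Fraction of consumed A going to R: r_R/(r_R+r_S) = 0.04591.
C_R = 0.04591·C_{A0}·X = 0.04591×4.89×0.500 = 0.112 mol·L⁻¹; Y_R = C_R/C_{A0} = 0.0230.

0.0230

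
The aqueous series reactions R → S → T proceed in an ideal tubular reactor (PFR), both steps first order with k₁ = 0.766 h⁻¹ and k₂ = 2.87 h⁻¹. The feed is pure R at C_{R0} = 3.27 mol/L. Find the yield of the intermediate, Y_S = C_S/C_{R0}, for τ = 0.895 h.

Solving the coupled first-order balances gives C_S(τ) = [k₁/(k₂−k₁)]·C_{R0}·(e^(−k₁τ) − e^(−k₂τ)).
e^(−k₁τ) = e^(−0.766×0.895) = e^(−0.6856) = 0.5038; e^(−k₂τ) = e^(−2.569) = 0.07664.
C_S = 0.766×3.27/(2.87−0.766) × (0.5038−0.07664) = 1.191×0.4272 = 0.5085 mol/L.
Y_S = C_S/C_{R0} = 0.5085/3.27 = 0.156.

0.156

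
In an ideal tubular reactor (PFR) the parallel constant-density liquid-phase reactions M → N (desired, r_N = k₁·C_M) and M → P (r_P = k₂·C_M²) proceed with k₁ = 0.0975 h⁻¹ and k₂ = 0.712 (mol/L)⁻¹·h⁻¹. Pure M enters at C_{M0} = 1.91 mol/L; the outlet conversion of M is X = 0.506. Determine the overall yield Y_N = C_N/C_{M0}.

C_M = C_{M0}(1−X) = 0.9435 mol/L.
Along a PFR/batch, dC_N/dC_M = −r_N/(r_N+r_P) = −k₁/(k₁+k₂·C_M).
Integrating from C_{M0} to C_M: C_N = (0.0975/0.712)·ln[(0.0975+0.712·1.91)/(0.0975+0.712·0.944)] = 0.1369·ln(1.457/0.7693) = 0.08750 mol/L.
Y_N = C_N/C_{M0} = 0.08750/1.91 = 0.0458.

0.0458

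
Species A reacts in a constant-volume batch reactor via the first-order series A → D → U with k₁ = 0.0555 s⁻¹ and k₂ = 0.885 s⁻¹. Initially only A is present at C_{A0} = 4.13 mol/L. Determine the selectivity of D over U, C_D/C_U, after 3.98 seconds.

Solving the coupled first-order balances gives C_D(t) = [k₁/(k₂−k₁)]·C_{A0}·(e^(−k₁t) − e^(−k₂t)).
e^(−k₁t) = e^(−0.0555×3.98) = e^(−0.2209) = 0.8018; e^(−k₂t) = e^(−3.522) = 0.02953.
C_D = 0.0555×4.13/(0.885−0.0555) × (0.8018−0.02953) = 0.2763×0.7723 = 0.2134 mol/L.
C_A = C_{A0}e^(−k₁t) = 3.311 mol/L, so C_U = C_{A0}−C_A−C_D = 0.6051 mol/L; C_D/C_U = 0.353.

0.353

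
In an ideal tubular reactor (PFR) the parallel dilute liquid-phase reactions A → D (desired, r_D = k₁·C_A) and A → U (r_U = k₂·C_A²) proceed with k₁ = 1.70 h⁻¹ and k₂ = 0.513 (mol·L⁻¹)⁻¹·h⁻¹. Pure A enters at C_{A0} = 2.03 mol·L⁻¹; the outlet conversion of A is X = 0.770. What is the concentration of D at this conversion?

C_A = C_{A0}(1−X) = 0.4669 mol·L⁻¹.
Along a PFR/batch, dC_D/dC_A = −r_D/(r_D+r_U) = −k₁/(k₁+k₂·C_A).
Integrating from C_{A0} to C_A: C_D = (1.70/0.513)·ln[(1.70+0.513·2.03)/(1.70+0.513·0.467)] = 3.314·ln(2.741/1.940) = 1.147 mol·L⁻¹.

1.15 mol·L⁻¹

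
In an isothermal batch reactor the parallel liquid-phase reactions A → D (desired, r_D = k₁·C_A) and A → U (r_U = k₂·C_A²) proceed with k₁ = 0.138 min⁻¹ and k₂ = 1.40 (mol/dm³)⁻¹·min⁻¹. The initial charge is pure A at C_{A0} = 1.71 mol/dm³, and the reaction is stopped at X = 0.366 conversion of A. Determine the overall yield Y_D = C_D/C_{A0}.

0.0245

C_A = C_{A0}(1−X) = 1.084 mol/dm³.
Along a PFR/batch, dC_D/dC_A = −r_D/(r_D+r_U) = −k₁/(k₁+k₂·C_A).
Integrating from C_{A0} to C_A: C_D = (0.138/1.40)·ln[(0.138+1.40·1.71)/(0.138+1.40·1.08)] = 0.09857·ln(2.532/1.656) = 0.04187 mol/dm³.
Y_D = C_D/C_{A0} = 0.04187/1.71 = 0.0245.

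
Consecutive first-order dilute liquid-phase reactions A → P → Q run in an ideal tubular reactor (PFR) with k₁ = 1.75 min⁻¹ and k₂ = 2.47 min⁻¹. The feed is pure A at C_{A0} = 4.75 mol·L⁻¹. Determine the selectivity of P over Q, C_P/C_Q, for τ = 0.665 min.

0.724

The intermediate concentration in a first-order A→B→C sequence is C_P = k₁C_{A0}(e^(−k₁τ) − e^(−k₂τ))/(k₂−k₁).
e^(−k₁τ) = e^(−1.75×0.665) = e^(−1.164) = 0.3123; e^(−k₂τ) = e^(−1.643) = 0.1935.
C_P = 1.75×4.75/(2.47−1.75) × (0.3123−0.1935) = 11.55×0.1188 = 1.372 mol·L⁻¹.
C_A = C_{A0}e^(−k₁τ) = 1.483 mol·L⁻¹, so C_Q = C_{A0}−C_A−C_P = 1.895 mol·L⁻¹; C_P/C_Q = 0.724.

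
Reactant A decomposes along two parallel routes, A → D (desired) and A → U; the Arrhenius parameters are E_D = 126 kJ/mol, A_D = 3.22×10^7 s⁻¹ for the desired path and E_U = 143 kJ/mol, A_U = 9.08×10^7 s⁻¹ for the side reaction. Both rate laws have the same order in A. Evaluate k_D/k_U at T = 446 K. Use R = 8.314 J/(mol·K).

34.7

Since both paths have the same order in A, the concentration cancels and S_{D/U} = k_D/k_U = (A_D/A_U)·exp[(E_U−E_D)/(RT)].
(E_U−E_D)/(RT) = (143−126)×10³/(8.314×446) = 17000/3708 = 4.585.
k_D/k_U = (3.22×10^7/9.08×10^7)·exp(4.585) = 0.3546 × 97.97 = 34.7.
Since E_D < E_U, lowering the temperature improves selectivity toward D.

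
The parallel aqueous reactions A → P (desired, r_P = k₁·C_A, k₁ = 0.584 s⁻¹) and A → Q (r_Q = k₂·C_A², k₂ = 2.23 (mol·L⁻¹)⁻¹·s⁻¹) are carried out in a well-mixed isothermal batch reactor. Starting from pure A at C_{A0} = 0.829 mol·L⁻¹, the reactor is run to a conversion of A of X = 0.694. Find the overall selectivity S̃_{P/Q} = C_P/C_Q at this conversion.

C_A = C_{A0}(1−X) = 0.2537 mol·L⁻¹.
Along a PFR/batch, dC_P/dC_A = −r_P/(r_P+r_Q) = −k₁/(k₁+k₂·C_A).
Integrating from C_{A0} to C_A: C_P = (0.584/2.23)·ln[(0.584+2.23·0.829)/(0.584+2.23·0.254)] = 0.2619·ln(2.433/1.150) = 0.1963 mol·L⁻¹.
C_Q = (C_{A0}−C_A)−C_P = 0.3790 mol·L⁻¹; S̃_{P/Q} = 0.1963/0.3790 = 0.518.

0.518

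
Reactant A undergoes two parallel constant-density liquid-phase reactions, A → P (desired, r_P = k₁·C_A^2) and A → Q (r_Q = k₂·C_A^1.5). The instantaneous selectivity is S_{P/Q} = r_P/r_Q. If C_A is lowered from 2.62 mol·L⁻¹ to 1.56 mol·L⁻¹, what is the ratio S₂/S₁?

0.772

S_{P/Q} = (k₁/k₂)·C_A^0.5, so S₂/S₁ = (C_{A,2}/C_{A,1})^0.5.
= (1.56/2.62)^0.5 = (0.5954)^0.5 = 0.772.
Selectivity toward P falls as C_A falls — high-concentration operation is favoured.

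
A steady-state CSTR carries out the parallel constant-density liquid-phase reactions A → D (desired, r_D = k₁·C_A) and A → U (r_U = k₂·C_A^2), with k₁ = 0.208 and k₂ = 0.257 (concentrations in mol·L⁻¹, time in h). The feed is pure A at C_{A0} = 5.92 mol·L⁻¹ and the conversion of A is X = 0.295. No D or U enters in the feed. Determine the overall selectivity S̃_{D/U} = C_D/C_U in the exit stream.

Exit C_A = C_{A0}(1−X) = 5.92×0.705 = 4.174 mol·L⁻¹.
In a CSTR the entire volume is at exit conditions, so r_D = 0.208×4.174 = 0.8681 and r_U = 0.257×4.174^2 = 4.477.
Overall selectivity = C_D/C_U = r_Dτ/(r_Uτ) = r_D/r_U = 0.194.

0.194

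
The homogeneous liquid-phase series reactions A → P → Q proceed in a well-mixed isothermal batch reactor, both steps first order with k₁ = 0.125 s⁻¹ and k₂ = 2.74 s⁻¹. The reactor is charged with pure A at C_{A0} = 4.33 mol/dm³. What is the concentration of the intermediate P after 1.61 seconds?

0.167 mol/dm³

For first-order series with pure A initially, C_P(t) = k₁C_{A0}/(k₂−k₁)·(e^(−k₁t) − e^(−k₂t)).
e^(−k₁t) = e^(−0.125×1.61) = e^(−0.2013) = 0.8177; e^(−k₂t) = e^(−4.411) = 0.01214.
C_P = 0.125×4.33/(2.74−0.125) × (0.8177−0.01214) = 0.2070×0.8056 = 0.1667 mol/dm³.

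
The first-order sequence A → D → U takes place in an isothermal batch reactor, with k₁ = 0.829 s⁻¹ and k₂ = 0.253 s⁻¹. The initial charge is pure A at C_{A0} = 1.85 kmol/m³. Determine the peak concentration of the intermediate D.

Evaluating C_D at t_opt = ln(k₂/k₁)/(k₂−k₁) gives C_{D,max}/C_{A0} = (k₁/k₂)^[k₂/(k₂−k₁)].
= (0.829/0.253)^(0.253/(0.253−0.829)) = (3.277)^(-0.4392) = 0.5937.
C_{D,max} = 0.5937×1.85 = 1.10 kmol/m³.

1.10 kmol/m³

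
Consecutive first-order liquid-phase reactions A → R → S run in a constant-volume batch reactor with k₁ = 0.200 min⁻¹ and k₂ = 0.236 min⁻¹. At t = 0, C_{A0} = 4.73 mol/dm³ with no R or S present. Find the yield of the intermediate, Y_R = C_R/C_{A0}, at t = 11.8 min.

0.182

The intermediate concentration in a first-order A→B→C sequence is C_R = k₁C_{A0}(e^(−k₁t) − e^(−k₂t))/(k₂−k₁).
e^(−k₁t) = e^(−0.200×11.8) = e^(−2.360) = 0.09442; e^(−k₂t) = e^(−2.785) = 0.06174.
C_R = 0.200×4.73/(0.236−0.200) × (0.09442−0.06174) = 26.28×0.03268 = 0.8587 mol/dm³.
Y_R = C_R/C_{A0} = 0.8587/4.73 = 0.182.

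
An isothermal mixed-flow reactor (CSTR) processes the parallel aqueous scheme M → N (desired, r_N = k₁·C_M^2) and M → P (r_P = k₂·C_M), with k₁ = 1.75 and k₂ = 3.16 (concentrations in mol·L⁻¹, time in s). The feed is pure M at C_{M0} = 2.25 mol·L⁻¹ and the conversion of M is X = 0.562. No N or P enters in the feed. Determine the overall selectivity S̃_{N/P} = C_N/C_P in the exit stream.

0.546

Exit C_M = C_{M0}(1−X) = 2.25×0.438 = 0.9855 mol·L⁻¹.
Rates in a CSTR are evaluated at the outlet concentration: r_N = 1.75×0.9855^2 = 1.700, r_P = 3.16×0.9855 = 3.114.
Overall selectivity = C_N/C_P = r_Nτ/(r_Pτ) = r_N/r_P = 0.546.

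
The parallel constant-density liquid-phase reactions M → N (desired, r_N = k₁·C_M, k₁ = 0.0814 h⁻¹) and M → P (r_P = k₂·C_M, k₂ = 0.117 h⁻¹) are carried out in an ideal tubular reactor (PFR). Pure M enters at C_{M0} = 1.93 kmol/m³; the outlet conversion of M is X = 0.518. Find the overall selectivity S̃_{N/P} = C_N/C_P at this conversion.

C_M = C_{M0}(1−X) = 0.9303 kmol/m³.
Both paths are first order in M, so the instantaneous fraction to N is constant: dC_N/d(−C_M) = k₁/(k₁+k₂) = 0.4103.
C_N = 0.4103·(C_{M0}−C_M) = 0.4103×0.9997 = 0.410 kmol/m³.
C_P = (C_{M0}−C_M)−C_N = 0.5896 kmol/m³; S̃_{N/P} = 0.4102/0.5896 = 0.696.

0.696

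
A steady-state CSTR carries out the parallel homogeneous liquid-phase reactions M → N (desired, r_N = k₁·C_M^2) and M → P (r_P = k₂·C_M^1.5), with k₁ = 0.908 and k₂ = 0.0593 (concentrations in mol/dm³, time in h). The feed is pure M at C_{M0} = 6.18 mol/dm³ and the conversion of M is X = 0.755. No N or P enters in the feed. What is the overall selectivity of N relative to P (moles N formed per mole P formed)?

18.8

Exit C_M = C_{M0}(1−X) = 6.18×0.245 = 1.514 mol/dm³.
Rates in a CSTR are evaluated at the outlet concentration: r_N = 0.908×1.514^2 = 2.082, r_P = 0.0593×1.514^1.5 = 0.1105.
Overall selectivity = C_N/C_P = r_Nτ/(r_Pτ) = r_N/r_P = 18.8.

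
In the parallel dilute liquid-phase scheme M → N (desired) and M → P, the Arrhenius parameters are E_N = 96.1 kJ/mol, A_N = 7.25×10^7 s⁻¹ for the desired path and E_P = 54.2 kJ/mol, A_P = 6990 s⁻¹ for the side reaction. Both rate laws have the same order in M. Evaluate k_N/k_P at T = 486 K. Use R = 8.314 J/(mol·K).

With equal orders, S_{N/P} = k_N/k_P = (A_N/A_P)·exp[(E_P−E_N)/(RT)].
(E_P−E_N)/(RT) = (54.2−96.1)×10³/(8.314×486) = -41900/4041 = -10.37.
k_N/k_P = (7.25×10^7/6990)·exp(-10.37) = 10372 × 3.137×10^-5 = 0.325.

0.325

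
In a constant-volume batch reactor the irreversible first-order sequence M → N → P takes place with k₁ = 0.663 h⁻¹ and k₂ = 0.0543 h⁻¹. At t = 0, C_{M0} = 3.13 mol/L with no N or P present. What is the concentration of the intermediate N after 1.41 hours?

1.82 mol/L

Solving the coupled first-order balances gives C_N(t) = [k₁/(k₂−k₁)]·C_{M0}·(e^(−k₁t) − e^(−k₂t)).
e^(−k₁t) = e^(−0.663×1.41) = e^(−0.9348) = 0.3927; e^(−k₂t) = e^(−0.07656) = 0.9263.
C_N = 0.663×3.13/(0.0543−0.663) × (0.3927−0.9263) = (-3.409)×(-0.5336) = 1.819 mol/L.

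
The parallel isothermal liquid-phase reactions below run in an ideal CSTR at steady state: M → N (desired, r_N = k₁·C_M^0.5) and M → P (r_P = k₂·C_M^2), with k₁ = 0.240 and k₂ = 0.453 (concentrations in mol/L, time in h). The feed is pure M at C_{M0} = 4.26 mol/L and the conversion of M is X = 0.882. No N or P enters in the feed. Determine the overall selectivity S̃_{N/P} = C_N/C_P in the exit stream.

1.49

Exit C_M = C_{M0}(1−X) = 4.26×0.118 = 0.5027 mol/L.
In a CSTR the entire volume is at exit conditions, so r_N = 0.240×0.5027^0.5 = 0.1702 and r_P = 0.453×0.5027^2 = 0.1145.
Overall selectivity = C_N/C_P = r_Nτ/(r_Pτ) = r_N/r_P = 1.49.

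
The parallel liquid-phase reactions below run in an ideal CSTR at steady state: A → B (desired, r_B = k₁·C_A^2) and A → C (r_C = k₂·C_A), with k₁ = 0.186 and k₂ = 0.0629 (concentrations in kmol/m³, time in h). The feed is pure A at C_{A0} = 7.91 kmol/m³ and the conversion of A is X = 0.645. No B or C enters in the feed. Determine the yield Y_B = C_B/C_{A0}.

0.576

Exit C_A = C_{A0}(1−X) = 7.91×0.355 = 2.808 kmol/m³.
A CSTR operates uniformly at the exit composition, giving r_B = 1.467 and r_C = 0.1766 (each k·C_A^n at C_A = 2.808).
Fraction of consumed A going to B: r_B/(r_B+r_C) = 0.8925.
C_B = 0.8925·C_{A0}·X = 0.8925×7.91×0.645 = 4.55 kmol/m³; Y_B = C_B/C_{A0} = 0.576.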